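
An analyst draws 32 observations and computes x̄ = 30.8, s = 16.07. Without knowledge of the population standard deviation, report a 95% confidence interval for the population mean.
(25.00, 36.60)

t-interval (σ unknown):
df = n - 1 = 31
t* = 2.040 for 95% confidence

Margin of error = t* · s/√n = 2.040 · 16.07/√32 = 5.80

CI: (25.00, 36.60)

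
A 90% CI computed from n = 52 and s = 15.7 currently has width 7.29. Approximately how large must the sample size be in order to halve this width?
n ≈ 208

CI width ∝ 1/√n
To reduce width by factor 2, need √n to grow by 2 → need 2² = 4 times as many samples.

Current: n = 52, width = 7.29
New: n = 208, width ≈ 3.60

Width reduced by factor of 7.29/3.60 = 2.02.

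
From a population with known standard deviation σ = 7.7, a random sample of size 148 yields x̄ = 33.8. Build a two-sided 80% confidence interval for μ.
(32.99, 34.61)

z-interval (σ known):
z* = 1.282 for 80% confidence

Margin of error = z* · σ/√n = 1.282 · 7.7/√148 = 0.81

CI: (33.8 - 0.81, 33.8 + 0.81) = (32.99, 34.61)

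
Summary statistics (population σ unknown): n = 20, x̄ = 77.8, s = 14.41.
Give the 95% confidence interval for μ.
(71.06, 84.54)

t-interval (σ unknown):
df = n - 1 = 19
t* = 2.093 for 95% confidence

Margin of error = t* · s/√n = 2.093 · 14.41/√20 = 6.74

CI: (71.06, 84.54)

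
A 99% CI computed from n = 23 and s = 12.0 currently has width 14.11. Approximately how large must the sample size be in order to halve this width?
n ≈ 92

CI width ∝ 1/√n
To reduce width by factor 2, need √n to grow by 2 → need 2² = 4 times as many samples.

Current: n = 23, width = 14.11
New: n = 92, width ≈ 6.58

Width reduced by factor of 14.11/6.58 = 2.14.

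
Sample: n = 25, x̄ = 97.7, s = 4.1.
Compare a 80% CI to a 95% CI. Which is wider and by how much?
95% CI is wider by 1.22

df = 24
80% CI: t* = 1.318, (96.62, 98.78), width = 2 · t* · s/√n = 2.16
95% CI: t* = 2.064, (96.01, 99.39), width = 2 · t* · s/√n = 3.38

The 95% CI is wider by 3.38 - 2.16 = 1.22.
Higher confidence requires a wider interval.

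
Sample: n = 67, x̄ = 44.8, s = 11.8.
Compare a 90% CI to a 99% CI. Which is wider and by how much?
99% CI is wider by 2.84

df = 66
90% CI: t* = 1.668, (42.40, 47.20), width = 2 · t* · s/√n = 4.81
99% CI: t* = 2.652, (40.98, 48.62), width = 2 · t* · s/√n = 7.65

The 99% CI is wider by 7.65 - 4.81 = 2.84.
Higher confidence requires a wider interval.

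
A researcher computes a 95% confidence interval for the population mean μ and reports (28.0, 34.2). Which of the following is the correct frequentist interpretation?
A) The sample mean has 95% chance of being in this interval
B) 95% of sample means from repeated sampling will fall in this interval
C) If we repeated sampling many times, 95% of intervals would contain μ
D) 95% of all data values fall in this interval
C

A) Wrong — x̄ is observed and sits in the interval by construction.
B) Wrong — coverage applies to intervals containing μ, not to future x̄ values.
C) Correct — this is the frequentist long-run coverage interpretation.
D) Wrong — a CI is about the parameter μ, not individual data values.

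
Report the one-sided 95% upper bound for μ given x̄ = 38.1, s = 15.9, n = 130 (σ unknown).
μ ≤ 40.41

Upper bound (one-sided):
t* = 1.657 (one-sided for 95%)
Upper bound = x̄ + t* · s/√n = 38.1 + 1.657 · 15.9/√130 = 40.41

We are 95% confident that μ ≤ 40.41.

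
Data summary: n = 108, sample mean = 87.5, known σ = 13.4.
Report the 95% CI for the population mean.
(84.97, 90.03)

z-interval (σ known):
z* = 1.960 for 95% confidence

Margin of error = z* · σ/√n = 1.960 · 13.4/√108 = 2.53

CI: (87.5 - 2.53, 87.5 + 2.53) = (84.97, 90.03)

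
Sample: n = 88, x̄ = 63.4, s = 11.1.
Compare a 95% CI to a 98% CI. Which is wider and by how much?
98% CI is wider by 0.91

df = 87
95% CI: t* = 1.988, (61.05, 65.75), width = 2 · t* · s/√n = 4.70
98% CI: t* = 2.370, (60.60, 66.20), width = 2 · t* · s/√n = 5.61

The 98% CI is wider by 5.61 - 4.70 = 0.91.
Higher confidence requires a wider interval.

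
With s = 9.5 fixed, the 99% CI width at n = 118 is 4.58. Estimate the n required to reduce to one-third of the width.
n ≈ 1062

CI width ∝ 1/√n
To reduce width by factor 3, need √n to grow by 3 → need 3² = 9 times as many samples.

Current: n = 118, width = 4.58
New: n = 1062, width ≈ 1.50

Width reduced by factor of 4.58/1.50 = 3.05.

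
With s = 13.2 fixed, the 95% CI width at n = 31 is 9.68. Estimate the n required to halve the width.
n ≈ 124

CI width ∝ 1/√n
To reduce width by factor 2, need √n to grow by 2 → need 2² = 4 times as many samples.

Current: n = 31, width = 9.68
New: n = 124, width ≈ 4.69

Width reduced by factor of 9.68/4.69 = 2.06.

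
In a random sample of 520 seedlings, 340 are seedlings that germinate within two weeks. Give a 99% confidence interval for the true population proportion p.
(0.600, 0.708)

Proportion CI:
p̂ = 340/520 = 0.65385
SE = √(p̂(1-p̂)/n) = √(0.65385 · 0.34615 / 520) = 0.02086

z* = 2.576
Margin = z* · SE = 2.576 · 0.02086 = 0.0537

CI: 0.65385 ± 0.0537 = (0.600, 0.708)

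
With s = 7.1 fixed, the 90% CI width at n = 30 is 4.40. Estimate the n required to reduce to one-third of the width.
n ≈ 270

CI width ∝ 1/√n
To reduce width by factor 3, need √n to grow by 3 → need 3² = 9 times as many samples.

Current: n = 30, width = 4.40
New: n = 270, width ≈ 1.43

Width reduced by factor of 4.40/1.43 = 3.08.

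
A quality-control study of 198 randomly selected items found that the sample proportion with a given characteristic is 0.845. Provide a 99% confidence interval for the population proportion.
(0.779, 0.911)

Proportion CI:
SE = √(p̂(1-p̂)/n) = √(0.845 · 0.155 / 198) = 0.02572

z* = 2.576
Margin = z* · SE = 2.576 · 0.02572 = 0.0663

CI: 0.845 ± 0.0663 = (0.779, 0.911)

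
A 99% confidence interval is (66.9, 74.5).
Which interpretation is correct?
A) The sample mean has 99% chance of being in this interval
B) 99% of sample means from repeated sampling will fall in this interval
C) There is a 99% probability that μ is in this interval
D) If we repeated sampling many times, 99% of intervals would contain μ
D

A) Wrong — x̄ is observed and sits in the interval by construction.
B) Wrong — coverage applies to intervals containing μ, not to future x̄ values.
C) Wrong — μ is fixed; the randomness lives in the interval, not in μ.
D) Correct — this is the frequentist long-run coverage interpretation.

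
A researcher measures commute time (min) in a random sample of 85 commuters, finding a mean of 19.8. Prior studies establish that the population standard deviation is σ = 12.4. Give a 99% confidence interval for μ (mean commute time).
(16.34, 23.26)

z-interval (σ known):
z* = 2.576 for 99% confidence

Margin of error = z* · σ/√n = 2.576 · 12.4/√85 = 3.46

CI: (19.8 - 3.46, 19.8 + 3.46) = (16.34, 23.26)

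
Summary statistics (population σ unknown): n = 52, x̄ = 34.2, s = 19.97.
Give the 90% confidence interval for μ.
(29.56, 38.84)

t-interval (σ unknown):
df = n - 1 = 51
t* = 1.675 for 90% confidence

Margin of error = t* · s/√n = 1.675 · 19.97/√52 = 4.64

CI: (29.56, 38.84)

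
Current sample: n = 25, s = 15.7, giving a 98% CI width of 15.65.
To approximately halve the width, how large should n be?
n ≈ 100

CI width ∝ 1/√n
To reduce width by factor 2, need √n to grow by 2 → need 2² = 4 times as many samples.

Current: n = 25, width = 15.65
New: n = 100, width ≈ 7.43

Width reduced by factor of 15.65/7.43 = 2.11.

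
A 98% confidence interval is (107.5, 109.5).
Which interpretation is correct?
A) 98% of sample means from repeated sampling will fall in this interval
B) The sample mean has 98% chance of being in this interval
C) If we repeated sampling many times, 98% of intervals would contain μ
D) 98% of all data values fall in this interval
C

A) Wrong — coverage applies to intervals containing μ, not to future x̄ values.
B) Wrong — x̄ is observed and sits in the interval by construction.
C) Correct — this is the frequentist long-run coverage interpretation.
D) Wrong — a CI is about the parameter μ, not individual data values.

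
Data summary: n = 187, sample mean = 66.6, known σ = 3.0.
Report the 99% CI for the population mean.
(66.03, 67.17)

z-interval (σ known):
z* = 2.576 for 99% confidence

Margin of error = z* · σ/√n = 2.576 · 3.0/√187 = 0.57

CI: (66.6 - 0.57, 66.6 + 0.57) = (66.03, 67.17)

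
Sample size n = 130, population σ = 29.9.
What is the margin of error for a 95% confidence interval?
Margin of error = 5.14

Margin of error = z* · σ/√n
= 1.960 · 29.9/√130
= 1.960 · 29.9/11.4018
= 5.14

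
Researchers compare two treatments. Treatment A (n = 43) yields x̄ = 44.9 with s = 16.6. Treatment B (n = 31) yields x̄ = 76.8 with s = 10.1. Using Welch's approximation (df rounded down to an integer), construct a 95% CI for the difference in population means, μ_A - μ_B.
(-38.11, -25.69)

Difference: x̄₁ - x̄₂ = -31.90
SE = √(s₁²/n₁ + s₂²/n₂) = √(16.6²/43 + 10.1²/31) = 3.1143
df = 70.27 → 70 (Welch–Satterthwaite, rounded down)
t* = 1.994

CI: -31.90 ± 1.994 · 3.1143 = -31.90 ± 6.21 = (-38.11, -25.69)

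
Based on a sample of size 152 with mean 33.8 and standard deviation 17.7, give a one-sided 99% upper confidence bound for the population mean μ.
μ ≤ 37.18

Upper bound (one-sided):
t* = 2.351 (one-sided for 99%)
Upper bound = x̄ + t* · s/√n = 33.8 + 2.351 · 17.7/√152 = 37.18

We are 99% confident that μ ≤ 37.18.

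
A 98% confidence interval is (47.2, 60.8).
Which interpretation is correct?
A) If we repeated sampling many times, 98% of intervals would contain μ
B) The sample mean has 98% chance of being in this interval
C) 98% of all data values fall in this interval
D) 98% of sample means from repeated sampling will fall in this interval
A

A) Correct — this is the frequentist long-run coverage interpretation.
B) Wrong — x̄ is observed and sits in the interval by construction.
C) Wrong — a CI is about the parameter μ, not individual data values.
D) Wrong — coverage applies to intervals containing μ, not to future x̄ values.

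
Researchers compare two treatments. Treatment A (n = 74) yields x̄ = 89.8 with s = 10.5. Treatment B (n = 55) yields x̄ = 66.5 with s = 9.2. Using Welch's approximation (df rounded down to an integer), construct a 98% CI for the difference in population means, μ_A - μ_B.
(19.20, 27.40)

Difference: x̄₁ - x̄₂ = 23.30
SE = √(s₁²/n₁ + s₂²/n₂) = √(10.5²/74 + 9.2²/55) = 1.7403
df = 123.53 → 123 (Welch–Satterthwaite, rounded down)
t* = 2.357

CI: 23.30 ± 2.357 · 1.7403 = 23.30 ± 4.10 = (19.20, 27.40)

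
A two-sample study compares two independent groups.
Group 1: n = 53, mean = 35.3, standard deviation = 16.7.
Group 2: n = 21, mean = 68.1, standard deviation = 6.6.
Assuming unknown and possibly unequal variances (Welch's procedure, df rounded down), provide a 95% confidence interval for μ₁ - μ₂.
(-38.20, -27.40)

Difference: x̄₁ - x̄₂ = -32.80
SE = √(s₁²/n₁ + s₂²/n₂) = √(16.7²/53 + 6.6²/21) = 2.7086
df = 71.99 → 71 (Welch–Satterthwaite, rounded down)
t* = 1.994

CI: -32.80 ± 1.994 · 2.7086 = -32.80 ± 5.40 = (-38.20, -27.40)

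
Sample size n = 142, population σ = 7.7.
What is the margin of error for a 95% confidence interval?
Margin of error = 1.27

Margin of error = z* · σ/√n
= 1.960 · 7.7/√142
= 1.960 · 7.7/11.9164
= 1.27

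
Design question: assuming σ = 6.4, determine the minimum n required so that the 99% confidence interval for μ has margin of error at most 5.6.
n ≥ 9

For margin E ≤ 5.6:
n ≥ (z* · σ / E)²
n ≥ (2.576 · 6.4 / 5.6)²
n ≥ 8.67

Minimum n = 9 (rounding up)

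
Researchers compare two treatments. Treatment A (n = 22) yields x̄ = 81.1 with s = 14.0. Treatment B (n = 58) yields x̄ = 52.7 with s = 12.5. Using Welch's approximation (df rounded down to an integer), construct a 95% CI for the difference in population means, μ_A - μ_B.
(21.48, 35.32)

Difference: x̄₁ - x̄₂ = 28.40
SE = √(s₁²/n₁ + s₂²/n₂) = √(14.0²/22 + 12.5²/58) = 3.4063
df = 34.46 → 34 (Welch–Satterthwaite, rounded down)
t* = 2.032

CI: 28.40 ± 2.032 · 3.4063 = 28.40 ± 6.92 = (21.48, 35.32)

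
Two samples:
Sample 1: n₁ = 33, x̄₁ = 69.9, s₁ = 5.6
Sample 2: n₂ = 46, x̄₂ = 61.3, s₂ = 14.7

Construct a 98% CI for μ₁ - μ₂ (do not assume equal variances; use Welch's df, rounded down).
(2.92, 14.28)

Difference: x̄₁ - x̄₂ = 8.60
SE = √(s₁²/n₁ + s₂²/n₂) = √(5.6²/33 + 14.7²/46) = 2.3765
df = 61.51 → 61 (Welch–Satterthwaite, rounded down)
t* = 2.389

CI: 8.60 ± 2.389 · 2.3765 = 8.60 ± 5.68 = (2.92, 14.28)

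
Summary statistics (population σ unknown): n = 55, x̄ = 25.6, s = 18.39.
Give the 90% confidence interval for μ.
(21.45, 29.75)

t-interval (σ unknown):
df = n - 1 = 54
t* = 1.674 for 90% confidence

Margin of error = t* · s/√n = 1.674 · 18.39/√55 = 4.15

CI: (21.45, 29.75)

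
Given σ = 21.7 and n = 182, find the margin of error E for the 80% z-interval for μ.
Margin of error = 2.06

Margin of error = z* · σ/√n
= 1.282 · 21.7/√182
= 1.282 · 21.7/13.4907
= 2.06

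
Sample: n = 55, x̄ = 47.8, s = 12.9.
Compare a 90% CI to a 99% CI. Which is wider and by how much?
99% CI is wider by 3.47

df = 54
90% CI: t* = 1.674, (44.89, 50.71), width = 2 · t* · s/√n = 5.82
99% CI: t* = 2.670, (43.16, 52.44), width = 2 · t* · s/√n = 9.29

The 99% CI is wider by 9.29 - 5.82 = 3.47.
Higher confidence requires a wider interval.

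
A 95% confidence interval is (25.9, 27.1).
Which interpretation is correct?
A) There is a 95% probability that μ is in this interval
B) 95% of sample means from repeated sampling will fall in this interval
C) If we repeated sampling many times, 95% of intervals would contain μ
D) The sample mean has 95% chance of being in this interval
C

A) Wrong — μ is fixed; the randomness lives in the interval, not in μ.
B) Wrong — coverage applies to intervals containing μ, not to future x̄ values.
C) Correct — this is the frequentist long-run coverage interpretation.
D) Wrong — x̄ is observed and sits in the interval by construction.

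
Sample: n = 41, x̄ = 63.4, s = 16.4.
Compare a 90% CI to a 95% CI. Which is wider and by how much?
95% CI is wider by 1.72

df = 40
90% CI: t* = 1.684, (59.09, 67.71), width = 2 · t* · s/√n = 8.63
95% CI: t* = 2.021, (58.22, 68.58), width = 2 · t* · s/√n = 10.35

The 95% CI is wider by 10.35 - 8.63 = 1.72.
Higher confidence requires a wider interval.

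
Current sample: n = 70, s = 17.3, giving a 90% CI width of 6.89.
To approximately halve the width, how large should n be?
n ≈ 280

CI width ∝ 1/√n
To reduce width by factor 2, need √n to grow by 2 → need 2² = 4 times as many samples.

Current: n = 70, width = 6.89
New: n = 280, width ≈ 3.41

Width reduced by factor of 6.89/3.41 = 2.02.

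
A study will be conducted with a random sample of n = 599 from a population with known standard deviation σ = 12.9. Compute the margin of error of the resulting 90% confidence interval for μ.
Margin of error = 0.87

Margin of error = z* · σ/√n
= 1.645 · 12.9/√599
= 1.645 · 12.9/24.4745
= 0.87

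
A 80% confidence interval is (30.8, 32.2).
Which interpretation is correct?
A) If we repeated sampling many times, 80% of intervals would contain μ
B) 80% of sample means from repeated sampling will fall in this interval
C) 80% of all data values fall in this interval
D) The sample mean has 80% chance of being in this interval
A

A) Correct — this is the frequentist long-run coverage interpretation.
B) Wrong — coverage applies to intervals containing μ, not to future x̄ values.
C) Wrong — a CI is about the parameter μ, not individual data values.
D) Wrong — x̄ is observed and sits in the interval by construction.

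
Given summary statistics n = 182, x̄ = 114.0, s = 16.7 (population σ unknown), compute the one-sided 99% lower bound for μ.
μ ≥ 111.09

Lower bound (one-sided):
t* = 2.347 (one-sided for 99%)
Lower bound = x̄ - t* · s/√n = 114.0 - 2.347 · 16.7/√182 = 111.09

We are 99% confident that μ ≥ 111.09.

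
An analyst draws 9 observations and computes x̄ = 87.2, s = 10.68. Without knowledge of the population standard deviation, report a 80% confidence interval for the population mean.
(82.23, 92.17)

t-interval (σ unknown):
df = n - 1 = 8
t* = 1.397 for 80% confidence

Margin of error = t* · s/√n = 1.397 · 10.68/√9 = 4.97

CI: (82.23, 92.17)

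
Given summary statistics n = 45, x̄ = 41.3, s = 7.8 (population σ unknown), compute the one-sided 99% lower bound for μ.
μ ≥ 38.49

Lower bound (one-sided):
t* = 2.414 (one-sided for 99%)
Lower bound = x̄ - t* · s/√n = 41.3 - 2.414 · 7.8/√45 = 38.49

We are 99% confident that μ ≥ 38.49.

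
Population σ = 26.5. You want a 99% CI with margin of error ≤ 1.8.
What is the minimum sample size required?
n ≥ 1439

For margin E ≤ 1.8:
n ≥ (z* · σ / E)²
n ≥ (2.576 · 26.5 / 1.8)²
n ≥ 1438.26

Minimum n = 1439 (rounding up)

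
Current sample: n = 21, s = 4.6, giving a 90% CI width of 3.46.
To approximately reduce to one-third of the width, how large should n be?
n ≈ 189

CI width ∝ 1/√n
To reduce width by factor 3, need √n to grow by 3 → need 3² = 9 times as many samples.

Current: n = 21, width = 3.46
New: n = 189, width ≈ 1.11

Width reduced by factor of 3.46/1.11 = 3.12.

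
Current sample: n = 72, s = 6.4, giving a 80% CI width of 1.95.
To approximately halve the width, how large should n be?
n ≈ 288

CI width ∝ 1/√n
To reduce width by factor 2, need √n to grow by 2 → need 2² = 4 times as many samples.

Current: n = 72, width = 1.95
New: n = 288, width ≈ 0.97

Width reduced by factor of 1.95/0.97 = 2.01.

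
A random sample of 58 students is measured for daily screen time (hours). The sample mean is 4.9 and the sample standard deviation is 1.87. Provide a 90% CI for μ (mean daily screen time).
(4.49, 5.31)

t-interval (σ unknown):
df = n - 1 = 57
t* = 1.672 for 90% confidence

Margin of error = t* · s/√n = 1.672 · 1.87/√58 = 0.41

CI: (4.49, 5.31)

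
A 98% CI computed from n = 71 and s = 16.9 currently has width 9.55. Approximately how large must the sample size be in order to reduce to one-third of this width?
n ≈ 639

CI width ∝ 1/√n
To reduce width by factor 3, need √n to grow by 3 → need 3² = 9 times as many samples.

Current: n = 71, width = 9.55
New: n = 639, width ≈ 3.12

Width reduced by factor of 9.55/3.12 = 3.06.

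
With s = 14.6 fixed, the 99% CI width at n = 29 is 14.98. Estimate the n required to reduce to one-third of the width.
n ≈ 261

CI width ∝ 1/√n
To reduce width by factor 3, need √n to grow by 3 → need 3² = 9 times as many samples.

Current: n = 29, width = 14.98
New: n = 261, width ≈ 4.69

Width reduced by factor of 14.98/4.69 = 3.19.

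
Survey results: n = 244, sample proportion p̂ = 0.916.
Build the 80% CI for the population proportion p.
(0.893, 0.939)

Proportion CI:
SE = √(p̂(1-p̂)/n) = √(0.916 · 0.084 / 244) = 0.01776

z* = 1.282
Margin = z* · SE = 1.282 · 0.01776 = 0.0228

CI: 0.916 ± 0.0228 = (0.893, 0.939)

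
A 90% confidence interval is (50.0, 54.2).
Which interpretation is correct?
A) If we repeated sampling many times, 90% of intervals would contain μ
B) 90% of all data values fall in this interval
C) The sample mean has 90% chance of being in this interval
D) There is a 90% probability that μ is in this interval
A

A) Correct — this is the frequentist long-run coverage interpretation.
B) Wrong — a CI is about the parameter μ, not individual data values.
C) Wrong — x̄ is observed and sits in the interval by construction.
D) Wrong — μ is fixed; the randomness lives in the interval, not in μ.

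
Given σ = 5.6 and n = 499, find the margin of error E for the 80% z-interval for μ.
Margin of error = 0.32

Margin of error = z* · σ/√n
= 1.282 · 5.6/√499
= 1.282 · 5.6/22.3383
= 0.32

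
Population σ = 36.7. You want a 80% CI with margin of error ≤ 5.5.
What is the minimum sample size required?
n ≥ 74

For margin E ≤ 5.5:
n ≥ (z* · σ / E)²
n ≥ (1.282 · 36.7 / 5.5)²
n ≥ 73.18

Minimum n = 74 (rounding up)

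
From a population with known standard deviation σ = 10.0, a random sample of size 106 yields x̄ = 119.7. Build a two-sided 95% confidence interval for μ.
(117.80, 121.60)

z-interval (σ known):
z* = 1.960 for 95% confidence

Margin of error = z* · σ/√n = 1.960 · 10.0/√106 = 1.90

CI: (119.7 - 1.90, 119.7 + 1.90) = (117.80, 121.60)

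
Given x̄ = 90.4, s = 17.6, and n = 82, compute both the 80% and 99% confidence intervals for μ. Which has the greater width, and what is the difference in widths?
99% CI is wider by 5.23

df = 81
80% CI: t* = 1.292, (87.89, 92.91), width = 2 · t* · s/√n = 5.02
99% CI: t* = 2.638, (85.27, 95.53), width = 2 · t* · s/√n = 10.25

The 99% CI is wider by 10.25 - 5.02 = 5.23.
Higher confidence requires a wider interval.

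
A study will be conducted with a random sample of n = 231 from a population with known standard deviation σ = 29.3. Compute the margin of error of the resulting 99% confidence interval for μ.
Margin of error = 4.97

Margin of error = z* · σ/√n
= 2.576 · 29.3/√231
= 2.576 · 29.3/15.1987
= 4.97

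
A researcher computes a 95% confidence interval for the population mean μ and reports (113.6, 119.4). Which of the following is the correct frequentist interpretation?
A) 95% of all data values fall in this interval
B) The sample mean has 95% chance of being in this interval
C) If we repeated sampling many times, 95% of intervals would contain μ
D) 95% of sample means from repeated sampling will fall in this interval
C

A) Wrong — a CI is about the parameter μ, not individual data values.
B) Wrong — x̄ is observed and sits in the interval by construction.
C) Correct — this is the frequentist long-run coverage interpretation.
D) Wrong — coverage applies to intervals containing μ, not to future x̄ values.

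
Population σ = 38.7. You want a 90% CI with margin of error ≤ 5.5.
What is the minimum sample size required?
n ≥ 134

For margin E ≤ 5.5:
n ≥ (z* · σ / E)²
n ≥ (1.645 · 38.7 / 5.5)²
n ≥ 133.98

Minimum n = 134 (rounding up)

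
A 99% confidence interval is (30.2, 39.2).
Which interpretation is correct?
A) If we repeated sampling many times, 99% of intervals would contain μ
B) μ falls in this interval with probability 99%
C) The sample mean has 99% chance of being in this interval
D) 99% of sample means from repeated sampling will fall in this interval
A

A) Correct — this is the frequentist long-run coverage interpretation.
B) Wrong — μ is fixed; the randomness lives in the interval, not in μ.
C) Wrong — x̄ is observed and sits in the interval by construction.
D) Wrong — coverage applies to intervals containing μ, not to future x̄ values.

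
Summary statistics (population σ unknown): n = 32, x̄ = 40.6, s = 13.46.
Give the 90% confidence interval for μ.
(36.56, 44.64)

t-interval (σ unknown):
df = n - 1 = 31
t* = 1.696 for 90% confidence

Margin of error = t* · s/√n = 1.696 · 13.46/√32 = 4.04

CI: (36.56, 44.64)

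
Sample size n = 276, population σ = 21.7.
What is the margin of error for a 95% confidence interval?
Margin of error = 2.56

Margin of error = z* · σ/√n
= 1.960 · 21.7/√276
= 1.960 · 21.7/16.6132
= 2.56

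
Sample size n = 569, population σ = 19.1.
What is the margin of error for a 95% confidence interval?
Margin of error = 1.57

Margin of error = z* · σ/√n
= 1.960 · 19.1/√569
= 1.960 · 19.1/23.8537
= 1.57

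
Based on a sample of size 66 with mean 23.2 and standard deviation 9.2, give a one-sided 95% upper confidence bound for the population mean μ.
μ ≤ 25.09

Upper bound (one-sided):
t* = 1.669 (one-sided for 95%)
Upper bound = x̄ + t* · s/√n = 23.2 + 1.669 · 9.2/√66 = 25.09

We are 95% confident that μ ≤ 25.09.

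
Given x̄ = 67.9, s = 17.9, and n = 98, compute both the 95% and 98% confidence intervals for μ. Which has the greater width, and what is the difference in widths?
98% CI is wider by 1.37

df = 97
95% CI: t* = 1.985, (64.31, 71.49), width = 2 · t* · s/√n = 7.18
98% CI: t* = 2.365, (63.62, 72.18), width = 2 · t* · s/√n = 8.55

The 98% CI is wider by 8.55 - 7.18 = 1.37.
Higher confidence requires a wider interval.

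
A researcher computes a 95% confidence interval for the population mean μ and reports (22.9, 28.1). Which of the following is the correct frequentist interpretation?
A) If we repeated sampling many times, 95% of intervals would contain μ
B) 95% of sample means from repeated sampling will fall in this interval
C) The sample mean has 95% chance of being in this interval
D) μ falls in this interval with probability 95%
A

A) Correct — this is the frequentist long-run coverage interpretation.
B) Wrong — coverage applies to intervals containing μ, not to future x̄ values.
C) Wrong — x̄ is observed and sits in the interval by construction.
D) Wrong — μ is fixed; the randomness lives in the interval, not in μ.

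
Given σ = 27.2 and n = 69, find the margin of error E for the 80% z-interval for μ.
Margin of error = 4.20

Margin of error = z* · σ/√n
= 1.282 · 27.2/√69
= 1.282 · 27.2/8.3066
= 4.20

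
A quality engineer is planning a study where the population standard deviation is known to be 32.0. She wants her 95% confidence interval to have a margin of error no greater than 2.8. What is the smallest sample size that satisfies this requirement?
n ≥ 502

For margin E ≤ 2.8:
n ≥ (z* · σ / E)²
n ≥ (1.960 · 32.0 / 2.8)²
n ≥ 501.76

Minimum n = 502 (rounding up)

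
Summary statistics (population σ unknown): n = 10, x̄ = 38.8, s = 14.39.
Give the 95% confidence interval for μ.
(28.51, 49.09)

t-interval (σ unknown):
df = n - 1 = 9
t* = 2.262 for 95% confidence

Margin of error = t* · s/√n = 2.262 · 14.39/√10 = 10.29

CI: (28.51, 49.09)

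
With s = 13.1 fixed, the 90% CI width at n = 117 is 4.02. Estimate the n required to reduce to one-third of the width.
n ≈ 1053

CI width ∝ 1/√n
To reduce width by factor 3, need √n to grow by 3 → need 3² = 9 times as many samples.

Current: n = 117, width = 4.02
New: n = 1053, width ≈ 1.33

Width reduced by factor of 4.02/1.33 = 3.02.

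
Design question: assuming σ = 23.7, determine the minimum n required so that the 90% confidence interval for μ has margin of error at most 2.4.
n ≥ 264

For margin E ≤ 2.4:
n ≥ (z* · σ / E)²
n ≥ (1.645 · 23.7 / 2.4)²
n ≥ 263.88

Minimum n = 264 (rounding up)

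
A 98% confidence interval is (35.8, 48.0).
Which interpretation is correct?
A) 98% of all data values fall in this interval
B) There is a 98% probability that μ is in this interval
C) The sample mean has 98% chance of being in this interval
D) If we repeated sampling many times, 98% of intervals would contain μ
D

A) Wrong — a CI is about the parameter μ, not individual data values.
B) Wrong — μ is fixed; the randomness lives in the interval, not in μ.
C) Wrong — x̄ is observed and sits in the interval by construction.
D) Correct — this is the frequentist long-run coverage interpretation.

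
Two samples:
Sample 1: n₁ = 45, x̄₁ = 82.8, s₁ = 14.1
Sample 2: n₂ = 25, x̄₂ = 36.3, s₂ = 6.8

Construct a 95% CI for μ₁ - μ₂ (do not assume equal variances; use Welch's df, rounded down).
(41.50, 51.50)

Difference: x̄₁ - x̄₂ = 46.50
SE = √(s₁²/n₁ + s₂²/n₂) = √(14.1²/45 + 6.8²/25) = 2.5035
df = 67.02 → 67 (Welch–Satterthwaite, rounded down)
t* = 1.996

CI: 46.50 ± 1.996 · 2.5035 = 46.50 ± 5.00 = (41.50, 51.50)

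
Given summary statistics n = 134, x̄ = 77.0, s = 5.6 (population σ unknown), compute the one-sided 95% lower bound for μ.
μ ≥ 76.20

Lower bound (one-sided):
t* = 1.656 (one-sided for 95%)
Lower bound = x̄ - t* · s/√n = 77.0 - 1.656 · 5.6/√134 = 76.20

We are 95% confident that μ ≥ 76.20.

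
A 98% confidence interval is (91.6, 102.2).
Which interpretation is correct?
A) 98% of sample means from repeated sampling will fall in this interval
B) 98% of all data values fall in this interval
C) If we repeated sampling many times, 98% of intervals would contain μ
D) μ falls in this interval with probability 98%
C

A) Wrong — coverage applies to intervals containing μ, not to future x̄ values.
B) Wrong — a CI is about the parameter μ, not individual data values.
C) Correct — this is the frequentist long-run coverage interpretation.
D) Wrong — μ is fixed; the randomness lives in the interval, not in μ.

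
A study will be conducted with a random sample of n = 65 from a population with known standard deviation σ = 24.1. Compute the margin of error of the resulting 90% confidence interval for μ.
Margin of error = 4.92

Margin of error = z* · σ/√n
= 1.645 · 24.1/√65
= 1.645 · 24.1/8.0623
= 4.92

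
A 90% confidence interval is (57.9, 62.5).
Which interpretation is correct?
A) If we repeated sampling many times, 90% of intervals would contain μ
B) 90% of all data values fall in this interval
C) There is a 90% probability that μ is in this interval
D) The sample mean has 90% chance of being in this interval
A

A) Correct — this is the frequentist long-run coverage interpretation.
B) Wrong — a CI is about the parameter μ, not individual data values.
C) Wrong — μ is fixed; the randomness lives in the interval, not in μ.
D) Wrong — x̄ is observed and sits in the interval by construction.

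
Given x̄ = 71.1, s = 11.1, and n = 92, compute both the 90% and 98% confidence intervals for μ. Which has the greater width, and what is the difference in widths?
98% CI is wider by 1.63

df = 91
90% CI: t* = 1.662, (69.18, 73.02), width = 2 · t* · s/√n = 3.85
98% CI: t* = 2.368, (68.36, 73.84), width = 2 · t* · s/√n = 5.48

The 98% CI is wider by 5.48 - 3.85 = 1.63.
Higher confidence requires a wider interval.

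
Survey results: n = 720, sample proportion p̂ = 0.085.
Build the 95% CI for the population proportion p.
(0.065, 0.105)

Proportion CI:
SE = √(p̂(1-p̂)/n) = √(0.085 · 0.915 / 720) = 0.01039

z* = 1.960
Margin = z* · SE = 1.960 · 0.01039 = 0.0204

CI: 0.085 ± 0.0204 = (0.065, 0.105)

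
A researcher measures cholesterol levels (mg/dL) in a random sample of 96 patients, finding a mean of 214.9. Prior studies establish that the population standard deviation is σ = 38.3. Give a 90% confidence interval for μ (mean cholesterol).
(208.47, 221.33)

z-interval (σ known):
z* = 1.645 for 90% confidence

Margin of error = z* · σ/√n = 1.645 · 38.3/√96 = 6.43

CI: (214.9 - 6.43, 214.9 + 6.43) = (208.47, 221.33)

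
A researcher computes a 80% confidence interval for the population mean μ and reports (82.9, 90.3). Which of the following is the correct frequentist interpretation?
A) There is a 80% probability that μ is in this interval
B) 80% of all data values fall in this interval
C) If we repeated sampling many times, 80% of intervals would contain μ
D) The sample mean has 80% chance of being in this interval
C

A) Wrong — μ is fixed; the randomness lives in the interval, not in μ.
B) Wrong — a CI is about the parameter μ, not individual data values.
C) Correct — this is the frequentist long-run coverage interpretation.
D) Wrong — x̄ is observed and sits in the interval by construction.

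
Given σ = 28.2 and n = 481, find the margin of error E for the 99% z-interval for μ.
Margin of error = 3.31

Margin of error = z* · σ/√n
= 2.576 · 28.2/√481
= 2.576 · 28.2/21.9317
= 3.31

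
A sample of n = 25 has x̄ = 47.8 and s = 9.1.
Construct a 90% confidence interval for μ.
(44.69, 50.91)

t-interval (σ unknown):
df = n - 1 = 24
t* = 1.711 for 90% confidence

Margin of error = t* · s/√n = 1.711 · 9.1/√25 = 3.11

CI: (44.69, 50.91)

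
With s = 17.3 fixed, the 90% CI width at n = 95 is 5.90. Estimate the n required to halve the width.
n ≈ 380

CI width ∝ 1/√n
To reduce width by factor 2, need √n to grow by 2 → need 2² = 4 times as many samples.

Current: n = 95, width = 5.90
New: n = 380, width ≈ 2.93

Width reduced by factor of 5.90/2.93 = 2.01.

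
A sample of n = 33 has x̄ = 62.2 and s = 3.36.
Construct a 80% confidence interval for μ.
(61.43, 62.97)

t-interval (σ unknown):
df = n - 1 = 32
t* = 1.309 for 80% confidence

Margin of error = t* · s/√n = 1.309 · 3.36/√33 = 0.77

CI: (61.43, 62.97)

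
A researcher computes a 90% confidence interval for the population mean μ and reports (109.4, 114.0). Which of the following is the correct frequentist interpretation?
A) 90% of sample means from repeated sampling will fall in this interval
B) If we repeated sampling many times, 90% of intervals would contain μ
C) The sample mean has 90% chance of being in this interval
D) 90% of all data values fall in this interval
B

A) Wrong — coverage applies to intervals containing μ, not to future x̄ values.
B) Correct — this is the frequentist long-run coverage interpretation.
C) Wrong — x̄ is observed and sits in the interval by construction.
D) Wrong — a CI is about the parameter μ, not individual data values.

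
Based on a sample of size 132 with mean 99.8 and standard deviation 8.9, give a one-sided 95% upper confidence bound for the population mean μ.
μ ≤ 101.08

Upper bound (one-sided):
t* = 1.657 (one-sided for 95%)
Upper bound = x̄ + t* · s/√n = 99.8 + 1.657 · 8.9/√132 = 101.08

We are 95% confident that μ ≤ 101.08.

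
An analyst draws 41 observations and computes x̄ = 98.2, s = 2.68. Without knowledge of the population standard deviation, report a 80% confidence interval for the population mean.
(97.65, 98.75)

t-interval (σ unknown):
df = n - 1 = 40
t* = 1.303 for 80% confidence

Margin of error = t* · s/√n = 1.303 · 2.68/√41 = 0.55

CI: (97.65, 98.75)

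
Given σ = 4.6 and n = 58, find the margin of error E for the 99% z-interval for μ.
Margin of error = 1.56

Margin of error = z* · σ/√n
= 2.576 · 4.6/√58
= 2.576 · 4.6/7.6158
= 1.56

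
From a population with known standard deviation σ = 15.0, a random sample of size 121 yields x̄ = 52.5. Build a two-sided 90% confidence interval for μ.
(50.26, 54.74)

z-interval (σ known):
z* = 1.645 for 90% confidence

Margin of error = z* · σ/√n = 1.645 · 15.0/√121 = 2.24

CI: (52.5 - 2.24, 52.5 + 2.24) = (50.26, 54.74)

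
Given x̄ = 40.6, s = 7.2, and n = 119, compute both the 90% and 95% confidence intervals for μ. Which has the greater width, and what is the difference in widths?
95% CI is wider by 0.42

df = 118
90% CI: t* = 1.658, (39.51, 41.69), width = 2 · t* · s/√n = 2.19
95% CI: t* = 1.980, (39.29, 41.91), width = 2 · t* · s/√n = 2.61

The 95% CI is wider by 2.61 - 2.19 = 0.42.
Higher confidence requires a wider interval.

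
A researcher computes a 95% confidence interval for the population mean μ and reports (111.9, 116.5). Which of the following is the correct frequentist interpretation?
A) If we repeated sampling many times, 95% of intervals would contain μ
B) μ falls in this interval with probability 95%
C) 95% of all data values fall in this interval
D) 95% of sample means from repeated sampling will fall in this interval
A

A) Correct — this is the frequentist long-run coverage interpretation.
B) Wrong — μ is fixed; the randomness lives in the interval, not in μ.
C) Wrong — a CI is about the parameter μ, not individual data values.
D) Wrong — coverage applies to intervals containing μ, not to future x̄ values.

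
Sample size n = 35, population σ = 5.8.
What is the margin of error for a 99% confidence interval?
Margin of error = 2.53

Margin of error = z* · σ/√n
= 2.576 · 5.8/√35
= 2.576 · 5.8/5.9161
= 2.53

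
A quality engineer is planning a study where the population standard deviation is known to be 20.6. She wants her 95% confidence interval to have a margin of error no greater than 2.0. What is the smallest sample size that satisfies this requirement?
n ≥ 408

For margin E ≤ 2.0:
n ≥ (z* · σ / E)²
n ≥ (1.960 · 20.6 / 2.0)²
n ≥ 407.56

Minimum n = 408 (rounding up)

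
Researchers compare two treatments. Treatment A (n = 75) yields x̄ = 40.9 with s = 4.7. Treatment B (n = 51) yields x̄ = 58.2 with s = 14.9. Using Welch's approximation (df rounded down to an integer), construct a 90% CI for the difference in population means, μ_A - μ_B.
(-20.91, -13.69)

Difference: x̄₁ - x̄₂ = -17.30
SE = √(s₁²/n₁ + s₂²/n₂) = √(4.7²/75 + 14.9²/51) = 2.1558
df = 56.82 → 56 (Welch–Satterthwaite, rounded down)
t* = 1.673

CI: -17.30 ± 1.673 · 2.1558 = -17.30 ± 3.61 = (-20.91, -13.69)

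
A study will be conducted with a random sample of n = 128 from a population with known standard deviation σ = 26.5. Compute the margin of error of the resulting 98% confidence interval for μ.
Margin of error = 5.45

Margin of error = z* · σ/√n
= 2.326 · 26.5/√128
= 2.326 · 26.5/11.3137
= 5.45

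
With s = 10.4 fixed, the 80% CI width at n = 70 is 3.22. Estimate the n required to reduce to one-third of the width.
n ≈ 630

CI width ∝ 1/√n
To reduce width by factor 3, need √n to grow by 3 → need 3² = 9 times as many samples.

Current: n = 70, width = 3.22
New: n = 630, width ≈ 1.06

Width reduced by factor of 3.22/1.06 = 3.04.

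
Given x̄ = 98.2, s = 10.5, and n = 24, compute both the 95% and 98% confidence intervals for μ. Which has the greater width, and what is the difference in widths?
98% CI is wider by 1.85

df = 23
95% CI: t* = 2.069, (93.77, 102.63), width = 2 · t* · s/√n = 8.87
98% CI: t* = 2.500, (92.84, 103.56), width = 2 · t* · s/√n = 10.72

The 98% CI is wider by 10.72 - 8.87 = 1.85.
Higher confidence requires a wider interval.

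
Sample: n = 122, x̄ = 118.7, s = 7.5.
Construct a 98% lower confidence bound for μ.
μ ≥ 117.29

Lower bound (one-sided):
t* = 2.076 (one-sided for 98%)
Lower bound = x̄ - t* · s/√n = 118.7 - 2.076 · 7.5/√122 = 117.29

We are 98% confident that μ ≥ 117.29.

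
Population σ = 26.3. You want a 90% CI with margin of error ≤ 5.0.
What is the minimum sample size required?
n ≥ 75

For margin E ≤ 5.0:
n ≥ (z* · σ / E)²
n ≥ (1.645 · 26.3 / 5.0)²
n ≥ 74.87

Minimum n = 75 (rounding up)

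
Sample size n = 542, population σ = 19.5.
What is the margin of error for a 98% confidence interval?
Margin of error = 1.95

Margin of error = z* · σ/√n
= 2.326 · 19.5/√542
= 2.326 · 19.5/23.2809
= 1.95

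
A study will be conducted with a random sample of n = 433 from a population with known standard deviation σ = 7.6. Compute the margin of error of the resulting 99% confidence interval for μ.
Margin of error = 0.94

Margin of error = z* · σ/√n
= 2.576 · 7.6/√433
= 2.576 · 7.6/20.8087
= 0.94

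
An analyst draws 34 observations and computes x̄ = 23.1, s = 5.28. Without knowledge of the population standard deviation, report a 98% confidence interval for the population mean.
(20.89, 25.31)

t-interval (σ unknown):
df = n - 1 = 33
t* = 2.445 for 98% confidence

Margin of error = t* · s/√n = 2.445 · 5.28/√34 = 2.21

CI: (20.89, 25.31)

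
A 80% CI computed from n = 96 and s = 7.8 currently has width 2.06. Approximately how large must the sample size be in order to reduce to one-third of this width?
n ≈ 864

CI width ∝ 1/√n
To reduce width by factor 3, need √n to grow by 3 → need 3² = 9 times as many samples.

Current: n = 96, width = 2.06
New: n = 864, width ≈ 0.68

Width reduced by factor of 2.06/0.68 = 3.03.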